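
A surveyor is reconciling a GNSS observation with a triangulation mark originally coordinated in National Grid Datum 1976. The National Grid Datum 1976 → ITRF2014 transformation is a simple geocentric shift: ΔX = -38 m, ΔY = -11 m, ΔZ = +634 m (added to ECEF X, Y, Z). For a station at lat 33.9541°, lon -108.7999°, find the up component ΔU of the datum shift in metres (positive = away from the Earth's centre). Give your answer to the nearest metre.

The local up (radial) axis is (cos φ cos λ, cos φ sin λ, sin φ), giving ΔU = 10.158 + 8.638 + 354.107 = 372.90 m.

ΔU = 373 m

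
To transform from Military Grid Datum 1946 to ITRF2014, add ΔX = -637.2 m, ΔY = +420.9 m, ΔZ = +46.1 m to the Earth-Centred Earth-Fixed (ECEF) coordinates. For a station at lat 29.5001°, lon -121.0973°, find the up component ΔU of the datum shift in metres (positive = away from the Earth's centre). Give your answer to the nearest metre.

ΔU = -5 m

At φ = 29.5001°, λ = -121.0973°: sin φ = 0.492425, cos φ = 0.870355, sin λ = -0.856291, cos λ = -0.516493.
ΔU = cos φ cos λ·ΔX + cos φ sin λ·ΔY + sin φ·ΔZ = (0.870355)(-0.516493)(-637.2) + (0.870355)(-0.856291)(420.9) + (0.492425)(46.1) = -4.54 m.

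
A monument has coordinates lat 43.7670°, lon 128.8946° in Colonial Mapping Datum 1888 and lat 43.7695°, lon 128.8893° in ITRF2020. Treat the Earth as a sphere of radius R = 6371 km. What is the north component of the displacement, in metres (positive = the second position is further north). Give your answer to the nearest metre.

ΔN = 278 m

Δφ = 43.7695° − 43.7670° = +0.0025°; Δλ = 128.8893° − 128.8946° = -0.0053°.
1° along a meridian = πR/180 = 111195 m.
ΔN = Δφ × 111195 = 278.0 m; ΔE = Δλ × 111195 × cos(43.7670°) = -0.0053 × 111195 × 0.722159 = -425.6 m.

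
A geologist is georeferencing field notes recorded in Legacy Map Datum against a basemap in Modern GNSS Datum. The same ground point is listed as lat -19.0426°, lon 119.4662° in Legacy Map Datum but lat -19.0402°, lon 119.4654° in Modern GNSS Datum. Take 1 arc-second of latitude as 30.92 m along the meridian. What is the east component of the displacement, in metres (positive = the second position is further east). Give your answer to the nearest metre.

ΔE = -84 m

Δφ = -19.0402° − -19.0426° = +0.0024°; Δλ = 119.4654° − 119.4662° = -0.0008°.
1° of latitude = 3600 × 30.92 = 111312 m.
ΔN = Δφ × 111312 = 267.1 m; ΔE = Δλ × 111312 × cos(-19.0426°) = -0.0008 × 111312 × 0.945276 = -84.2 m.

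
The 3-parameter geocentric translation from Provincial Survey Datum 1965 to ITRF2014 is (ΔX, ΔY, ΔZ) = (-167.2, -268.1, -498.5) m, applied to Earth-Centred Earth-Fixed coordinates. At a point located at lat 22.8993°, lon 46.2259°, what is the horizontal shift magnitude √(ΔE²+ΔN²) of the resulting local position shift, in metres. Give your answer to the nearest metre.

345 m

The local east axis at (φ, λ) is (−sin λ, cos λ, 0), so ΔE = −sin(46.2259°)·(-167.2) + cos(46.2259°)·(-268.1) = -64.75 m.
The local north axis is (−sin φ cos λ, −sin φ sin λ, cos φ), giving ΔN = 45.009 + 75.327 − 459.213 = -338.88 m.
Horizontal magnitude = √(ΔE² + ΔN²) = √((-64.75)² + (-338.88)²) = 345.01 m.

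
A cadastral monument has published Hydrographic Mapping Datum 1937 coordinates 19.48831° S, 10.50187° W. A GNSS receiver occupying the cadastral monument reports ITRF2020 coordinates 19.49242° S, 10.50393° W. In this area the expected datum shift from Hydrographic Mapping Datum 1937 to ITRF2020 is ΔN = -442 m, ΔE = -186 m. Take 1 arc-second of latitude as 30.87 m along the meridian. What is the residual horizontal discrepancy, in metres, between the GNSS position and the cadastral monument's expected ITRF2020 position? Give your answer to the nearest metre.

Observed coordinate differences: Δφ = -0.00411°, Δλ = -0.00206°.
Converting to metres (1° lat = 111132 m, cos φ = 0.942710): observed ΔN = -456.8 m, observed ΔE = -215.8 m.
Subtracting the expected shift leaves a residual of -456.8 − (-442) = -14.8 m north and -215.8 − (-186) = -29.8 m east.
Residual distance = √((-14.8)² + (-29.8)²) = 33.3 m.

33 m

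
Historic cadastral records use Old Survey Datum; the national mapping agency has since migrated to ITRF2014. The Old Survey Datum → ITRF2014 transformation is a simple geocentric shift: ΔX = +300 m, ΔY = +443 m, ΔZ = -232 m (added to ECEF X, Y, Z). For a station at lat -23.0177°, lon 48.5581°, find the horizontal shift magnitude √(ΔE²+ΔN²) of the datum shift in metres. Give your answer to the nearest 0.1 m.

68.6 m

At φ = -23.0177°, λ = 48.5581°: sin φ = -0.391015, cos φ = 0.920384, sin λ = 0.749627, cos λ = 0.661860.
ΔE = −sin λ·ΔX + cos λ·ΔY = −(0.749627)·(300) + (0.661860)·(443) = 68.32 m.
ΔN = −sin φ cos λ·ΔX − sin φ sin λ·ΔY + cos φ·ΔZ = −(-0.391015)(0.661860)(300) − (-0.391015)(0.749627)(443) + (0.920384)(-232) = -6.04 m.
Horizontal magnitude = √(ΔE² + ΔN²) = √(68.32² + (-6.04)²) = 68.58 m.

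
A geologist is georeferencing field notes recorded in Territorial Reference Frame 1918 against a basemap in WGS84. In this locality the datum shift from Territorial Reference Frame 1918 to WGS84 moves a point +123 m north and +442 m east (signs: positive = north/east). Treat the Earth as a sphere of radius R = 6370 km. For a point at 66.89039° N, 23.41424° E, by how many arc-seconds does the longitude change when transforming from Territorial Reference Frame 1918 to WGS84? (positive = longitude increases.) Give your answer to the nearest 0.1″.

Δλ = 36.5″

At latitude 66.89039°, cos φ = 0.392491.
One radian of longitude at latitude φ spans R cos φ, so Δλ = ΔE / (R cos φ) = 442.0 / (6370000 × 0.392491) = 1.7679e-04 rad = 36.465″.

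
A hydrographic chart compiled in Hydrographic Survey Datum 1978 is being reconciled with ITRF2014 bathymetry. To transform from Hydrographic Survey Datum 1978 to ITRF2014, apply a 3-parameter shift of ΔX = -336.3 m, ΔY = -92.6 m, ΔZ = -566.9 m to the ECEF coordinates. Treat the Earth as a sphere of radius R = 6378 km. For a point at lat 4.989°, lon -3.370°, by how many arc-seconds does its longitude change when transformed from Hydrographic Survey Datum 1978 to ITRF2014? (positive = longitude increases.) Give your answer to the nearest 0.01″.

sin φ = 0.086964, cos φ = 0.996211, sin λ = -0.058784, cos λ = 0.998271.
East component: ΔE = −sin λ·ΔX + cos λ·ΔY = −(-0.058784)(-336.3) + (0.998271)(-92.6) = -112.21 m.
1° of latitude spans πR/180 = 111317 m; at latitude φ, 1° of longitude spans that × cos φ = 110895.4 m, so Δλ = -112.21 / 110895.4 × 3600 = -3.643″.

Δλ = -3.64″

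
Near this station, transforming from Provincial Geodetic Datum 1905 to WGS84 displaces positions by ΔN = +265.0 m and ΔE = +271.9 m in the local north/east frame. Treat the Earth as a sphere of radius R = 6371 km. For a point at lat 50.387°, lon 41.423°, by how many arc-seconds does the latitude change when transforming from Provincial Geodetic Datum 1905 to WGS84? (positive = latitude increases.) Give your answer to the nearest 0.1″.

Δφ = 8.6″

On a sphere of radius R, 1 rad of latitude = R, so Δφ = ΔN / R = 265.0 / 6371000 = 4.1595e-05 rad = 8.580″.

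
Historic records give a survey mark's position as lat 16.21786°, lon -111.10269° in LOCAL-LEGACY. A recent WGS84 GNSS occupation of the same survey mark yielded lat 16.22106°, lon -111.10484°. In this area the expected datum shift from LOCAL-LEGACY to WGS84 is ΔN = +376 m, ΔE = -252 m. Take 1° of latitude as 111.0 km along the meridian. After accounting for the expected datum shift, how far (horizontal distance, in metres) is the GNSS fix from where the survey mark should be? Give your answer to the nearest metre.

Observed coordinate differences: Δφ = +0.00320°, Δλ = -0.00215°.
Converting to metres (1° lat = 111000 m, cos φ = 0.960207): observed ΔN = 355.2 m, observed ΔE = -229.2 m.
Subtracting the expected shift leaves a residual of 355.2 − (376) = -20.8 m north and -229.2 − (-252) = 22.8 m east.
Residual distance = √((-20.8)² + 22.8²) = 30.9 m.

31 m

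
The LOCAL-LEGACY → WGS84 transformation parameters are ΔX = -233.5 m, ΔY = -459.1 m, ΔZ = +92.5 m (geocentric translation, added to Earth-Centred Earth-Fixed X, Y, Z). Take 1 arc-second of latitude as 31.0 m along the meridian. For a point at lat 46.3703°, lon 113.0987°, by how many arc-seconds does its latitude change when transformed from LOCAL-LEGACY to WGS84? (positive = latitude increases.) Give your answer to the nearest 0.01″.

sin φ = 0.723814, cos φ = 0.689995, sin λ = 0.919830, cos λ = -0.392316.
North component: ΔN = −sin φ cos λ·ΔX − sin φ sin λ·ΔY + cos φ·ΔZ = −(0.723814)(-0.392316)(-233.5) − (0.723814)(0.919830)(-459.1) + (0.689995)(92.5) = 303.18 m.
1° of latitude spans 3600 × 31.00 = 111600 m, so Δφ = 303.18 / 111600 × 3600 = 9.780″.

Δφ = 9.78″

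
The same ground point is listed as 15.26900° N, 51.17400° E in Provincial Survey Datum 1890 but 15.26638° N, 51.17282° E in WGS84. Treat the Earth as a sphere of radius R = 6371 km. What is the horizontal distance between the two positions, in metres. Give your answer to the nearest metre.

318 m

Δφ = 15.26638° − 15.26900° = -0.00262°; Δλ = 51.17282° − 51.17400° = -0.00118°.
1° along a meridian = πR/180 = 111195 m.
ΔN = Δφ × 111195 = -291.3 m; ΔE = Δλ × 111195 × cos(15.26900°) = -0.00118 × 111195 × 0.964700 = -126.6 m.
Distance = √(ΔE² + ΔN²) = √((-126.6)² + (-291.3)²) = 317.6 m.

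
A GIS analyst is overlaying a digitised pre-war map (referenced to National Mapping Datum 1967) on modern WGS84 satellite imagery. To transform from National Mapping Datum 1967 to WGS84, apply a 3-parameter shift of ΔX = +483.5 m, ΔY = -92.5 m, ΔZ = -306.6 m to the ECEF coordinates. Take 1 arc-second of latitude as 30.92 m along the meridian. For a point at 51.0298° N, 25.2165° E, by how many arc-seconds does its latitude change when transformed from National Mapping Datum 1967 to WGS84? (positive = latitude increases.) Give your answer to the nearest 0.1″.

Δφ = -16.2″

sin φ = 0.777473, cos φ = 0.628916, sin λ = 0.426040, cos λ = 0.904704.
North component: ΔN = −sin φ cos λ·ΔX − sin φ sin λ·ΔY + cos φ·ΔZ = −(0.777473)(0.904704)(483.5) − (0.777473)(0.426040)(-92.5) + (0.628916)(-306.6) = -502.27 m.
1° of latitude spans 3600 × 30.92 = 111312 m, so Δφ = -502.27 / 111312 × 3600 = -16.244″.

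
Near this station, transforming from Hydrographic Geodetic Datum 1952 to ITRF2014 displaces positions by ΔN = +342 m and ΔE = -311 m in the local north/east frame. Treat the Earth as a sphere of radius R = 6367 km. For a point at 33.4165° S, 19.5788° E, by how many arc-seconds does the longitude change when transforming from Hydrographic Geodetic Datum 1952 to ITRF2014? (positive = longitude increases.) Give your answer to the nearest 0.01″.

Δλ = -12.07″

At latitude -33.4165°, cos φ = 0.834689.
One radian of longitude at latitude φ spans R cos φ, so Δλ = ΔE / (R cos φ) = -311.0 / (6367000 × 0.834689) = -5.8520e-05 rad = -12.071″.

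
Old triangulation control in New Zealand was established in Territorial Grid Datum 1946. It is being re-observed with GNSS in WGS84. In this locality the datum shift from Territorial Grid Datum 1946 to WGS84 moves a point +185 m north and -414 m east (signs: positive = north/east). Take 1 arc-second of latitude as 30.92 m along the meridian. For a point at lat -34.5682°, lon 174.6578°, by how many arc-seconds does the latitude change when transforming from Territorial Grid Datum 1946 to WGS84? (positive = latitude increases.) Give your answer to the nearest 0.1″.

1″ of latitude = 30.92 m, so Δφ = 185.0 / 30.92 = 5.983″.

Δφ = 6.0″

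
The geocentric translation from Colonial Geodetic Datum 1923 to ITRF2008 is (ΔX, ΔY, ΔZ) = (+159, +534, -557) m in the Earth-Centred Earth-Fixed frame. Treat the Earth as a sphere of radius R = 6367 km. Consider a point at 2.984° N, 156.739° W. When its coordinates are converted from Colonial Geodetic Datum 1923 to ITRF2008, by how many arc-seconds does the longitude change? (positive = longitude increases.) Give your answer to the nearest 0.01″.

sin φ = 0.052057, cos φ = 0.998644, sin λ = -0.394920, cos λ = -0.918715.
East component: ΔE = −sin λ·ΔX + cos λ·ΔY = −(-0.394920)(159) + (-0.918715)(534) = -427.80 m.
1° of latitude spans πR/180 = 111125 m; at latitude φ, 1° of longitude spans that × cos φ = 110974.4 m, so Δλ = -427.80 / 110974.4 × 3600 = -13.878″.

Δλ = -13.88″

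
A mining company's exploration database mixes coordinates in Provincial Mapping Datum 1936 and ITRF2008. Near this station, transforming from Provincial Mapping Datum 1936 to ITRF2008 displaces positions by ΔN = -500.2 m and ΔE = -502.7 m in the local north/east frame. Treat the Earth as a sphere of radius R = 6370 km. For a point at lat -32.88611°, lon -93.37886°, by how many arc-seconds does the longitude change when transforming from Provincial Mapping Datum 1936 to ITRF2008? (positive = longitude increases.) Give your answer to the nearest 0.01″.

At latitude -32.88611°, cos φ = 0.839752.
One radian of longitude at latitude φ spans R cos φ, so Δλ = ΔE / (R cos φ) = -502.7 / (6370000 × 0.839752) = -9.3976e-05 rad = -19.384″.

Δλ = -19.38″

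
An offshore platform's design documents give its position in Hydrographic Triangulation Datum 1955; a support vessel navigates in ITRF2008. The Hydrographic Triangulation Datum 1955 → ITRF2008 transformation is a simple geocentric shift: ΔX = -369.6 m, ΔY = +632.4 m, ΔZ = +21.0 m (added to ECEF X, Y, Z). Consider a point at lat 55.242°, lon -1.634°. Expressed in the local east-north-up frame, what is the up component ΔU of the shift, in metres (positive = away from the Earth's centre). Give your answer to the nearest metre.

ΔU = -204 m

At φ = 55.242°, λ = -1.634°: sin φ = 0.821567, cos φ = 0.570111, sin λ = -0.028515, cos λ = 0.999593.
ΔU = cos φ cos λ·ΔX + cos φ sin λ·ΔY + sin φ·ΔZ = (0.570111)(0.999593)(-369.6) + (0.570111)(-0.028515)(632.4) + (0.821567)(21.0) = -203.66 m.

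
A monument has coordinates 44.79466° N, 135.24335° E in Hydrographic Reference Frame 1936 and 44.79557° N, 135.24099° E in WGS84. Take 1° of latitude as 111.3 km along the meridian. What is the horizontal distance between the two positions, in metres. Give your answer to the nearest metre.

212 m

Δφ = 44.79557° − 44.79466° = +0.00091°; Δλ = 135.24099° − 135.24335° = -0.00236°.
ΔN = Δφ × 111300 = 101.3 m; ΔE = Δλ × 111300 × cos(44.79466°) = -0.00236 × 111300 × 0.709636 = -186.4 m.
Distance = √(ΔE² + ΔN²) = √((-186.4)² + 101.3²) = 212.1 m.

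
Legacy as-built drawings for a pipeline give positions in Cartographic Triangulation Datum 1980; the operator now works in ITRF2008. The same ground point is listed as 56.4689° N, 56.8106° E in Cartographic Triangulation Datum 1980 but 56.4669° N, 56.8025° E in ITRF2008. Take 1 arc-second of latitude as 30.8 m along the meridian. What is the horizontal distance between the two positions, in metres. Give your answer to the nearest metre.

543 m

Δφ = 56.4669° − 56.4689° = -0.0020°; Δλ = 56.8025° − 56.8106° = -0.0081°.
1° of latitude = 3600 × 30.80 = 110880 m.
ΔN = Δφ × 110880 = -221.8 m; ΔE = Δλ × 110880 × cos(56.4689°) = -0.0081 × 110880 × 0.552390 = -496.1 m.
Distance = √(ΔE² + ΔN²) = √((-496.1)² + (-221.8)²) = 543.4 m.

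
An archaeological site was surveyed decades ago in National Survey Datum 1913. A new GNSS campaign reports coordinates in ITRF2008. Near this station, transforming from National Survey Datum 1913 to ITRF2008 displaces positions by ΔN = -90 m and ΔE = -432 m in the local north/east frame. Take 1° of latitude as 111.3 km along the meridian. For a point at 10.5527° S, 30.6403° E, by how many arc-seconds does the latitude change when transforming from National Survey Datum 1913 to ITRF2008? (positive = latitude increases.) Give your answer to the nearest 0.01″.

Δφ = -2.91″

1° of latitude = 111.3 km, so Δφ = -90.0 / 111300 = -0.0008086° = -2.911″.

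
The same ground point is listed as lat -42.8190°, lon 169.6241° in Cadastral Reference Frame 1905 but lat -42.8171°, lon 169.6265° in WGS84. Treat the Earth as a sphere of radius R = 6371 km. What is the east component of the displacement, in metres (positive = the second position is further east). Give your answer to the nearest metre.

Δφ = -42.8171° − -42.8190° = +0.0019°; Δλ = 169.6265° − 169.6241° = +0.0024°.
1° along a meridian = πR/180 = 111195 m.
ΔN = Δφ × 111195 = 211.3 m; ΔE = Δλ × 111195 × cos(-42.8190°) = +0.0024 × 111195 × 0.733505 = 195.7 m.

ΔE = 196 m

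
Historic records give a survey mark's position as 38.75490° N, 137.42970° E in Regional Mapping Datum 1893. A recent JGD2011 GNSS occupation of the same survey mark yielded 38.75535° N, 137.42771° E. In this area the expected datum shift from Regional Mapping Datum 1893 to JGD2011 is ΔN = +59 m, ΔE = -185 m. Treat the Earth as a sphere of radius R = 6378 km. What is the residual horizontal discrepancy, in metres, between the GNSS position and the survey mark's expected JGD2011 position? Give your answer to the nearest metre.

Observed coordinate differences: Δφ = +0.00045°, Δλ = -0.00199°.
Converting to metres (1° lat = 111317 m, cos φ = 0.779831): observed ΔN = 50.1 m, observed ΔE = -172.7 m.
Subtracting the expected shift leaves a residual of 50.1 − (59) = -8.9 m north and -172.7 − (-185) = 12.3 m east.
Residual distance = √((-8.9)² + 12.3²) = 15.1 m.

15 m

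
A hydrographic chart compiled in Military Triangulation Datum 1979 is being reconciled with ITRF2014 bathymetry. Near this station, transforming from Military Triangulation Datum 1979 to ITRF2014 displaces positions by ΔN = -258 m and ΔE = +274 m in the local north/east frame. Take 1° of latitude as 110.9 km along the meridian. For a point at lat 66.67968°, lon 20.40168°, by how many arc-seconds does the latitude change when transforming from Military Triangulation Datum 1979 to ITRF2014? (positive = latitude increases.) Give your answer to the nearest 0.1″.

Δφ = -8.4″

1° of latitude = 110.9 km, so Δφ = -258.0 / 110900 = -0.0023264° = -8.375″.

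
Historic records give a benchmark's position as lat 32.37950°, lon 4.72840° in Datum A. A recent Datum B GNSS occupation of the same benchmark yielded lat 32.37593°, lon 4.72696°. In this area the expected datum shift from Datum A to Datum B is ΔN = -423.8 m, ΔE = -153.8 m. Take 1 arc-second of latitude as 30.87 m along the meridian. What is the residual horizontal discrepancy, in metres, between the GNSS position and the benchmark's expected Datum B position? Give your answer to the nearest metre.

33 m

Observed coordinate differences: Δφ = -0.00357°, Δλ = -0.00144°.
Converting to metres (1° lat = 111132 m, cos φ = 0.844520): observed ΔN = -396.7 m, observed ΔE = -135.1 m.
Subtracting the expected shift leaves a residual of -396.7 − (-423.8) = 27.1 m north and -135.1 − (-153.8) = 18.7 m east.
Residual distance = √(27.1² + 18.7²) = 32.9 m.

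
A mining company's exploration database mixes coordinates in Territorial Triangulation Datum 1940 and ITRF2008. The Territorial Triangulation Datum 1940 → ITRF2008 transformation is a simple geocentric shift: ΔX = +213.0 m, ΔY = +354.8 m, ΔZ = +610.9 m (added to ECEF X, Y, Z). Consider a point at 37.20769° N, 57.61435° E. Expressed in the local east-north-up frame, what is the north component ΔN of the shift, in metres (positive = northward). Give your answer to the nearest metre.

At φ = 37.20769°, λ = 57.61435°: sin φ = 0.604706, cos φ = 0.796449, sin λ = 0.844462, cos λ = 0.535615.
ΔN = −sin φ cos λ·ΔX − sin φ sin λ·ΔY + cos φ·ΔZ = −(0.604706)(0.535615)(213.0) − (0.604706)(0.844462)(354.8) + (0.796449)(610.9) = 236.38 m.

ΔN = 236 m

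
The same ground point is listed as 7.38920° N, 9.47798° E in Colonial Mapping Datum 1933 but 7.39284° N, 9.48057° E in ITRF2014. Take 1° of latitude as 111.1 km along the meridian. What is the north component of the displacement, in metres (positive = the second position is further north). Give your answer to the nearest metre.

Δφ = 7.39284° − 7.38920° = +0.00364°; Δλ = 9.48057° − 9.47798° = +0.00259°.
ΔN = Δφ × 111100 = 404.4 m; ΔE = Δλ × 111100 × cos(7.38920°) = +0.00259 × 111100 × 0.991695 = 285.4 m.

ΔN = 404 m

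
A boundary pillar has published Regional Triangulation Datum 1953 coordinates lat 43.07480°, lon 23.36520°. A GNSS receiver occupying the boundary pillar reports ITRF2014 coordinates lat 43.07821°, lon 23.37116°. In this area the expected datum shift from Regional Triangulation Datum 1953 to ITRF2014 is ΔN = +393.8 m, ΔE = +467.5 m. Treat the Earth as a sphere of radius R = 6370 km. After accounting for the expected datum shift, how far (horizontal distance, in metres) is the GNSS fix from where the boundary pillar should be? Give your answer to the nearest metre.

22 m

Observed coordinate differences: Δφ = +0.00341°, Δλ = +0.00596°.
Converting to metres (1° lat = 111177 m, cos φ = 0.730463): observed ΔN = 379.1 m, observed ΔE = 484.0 m.
Subtracting the expected shift leaves a residual of 379.1 − (393.8) = -14.7 m north and 484.0 − (467.5) = 16.5 m east.
Residual distance = √((-14.7)² + 16.5²) = 22.1 m.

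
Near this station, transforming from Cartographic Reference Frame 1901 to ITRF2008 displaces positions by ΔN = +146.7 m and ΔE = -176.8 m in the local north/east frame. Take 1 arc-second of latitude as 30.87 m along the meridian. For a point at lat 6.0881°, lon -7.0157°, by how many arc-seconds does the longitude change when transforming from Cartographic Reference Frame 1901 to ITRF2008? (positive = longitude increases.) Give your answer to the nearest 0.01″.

At latitude 6.0881°, cos φ = 0.994360.
1″ of longitude at this latitude = 30.87 × cos φ = 30.6959 m, so Δλ = -176.8 / 30.6959 = -5.760″.

Δλ = -5.76″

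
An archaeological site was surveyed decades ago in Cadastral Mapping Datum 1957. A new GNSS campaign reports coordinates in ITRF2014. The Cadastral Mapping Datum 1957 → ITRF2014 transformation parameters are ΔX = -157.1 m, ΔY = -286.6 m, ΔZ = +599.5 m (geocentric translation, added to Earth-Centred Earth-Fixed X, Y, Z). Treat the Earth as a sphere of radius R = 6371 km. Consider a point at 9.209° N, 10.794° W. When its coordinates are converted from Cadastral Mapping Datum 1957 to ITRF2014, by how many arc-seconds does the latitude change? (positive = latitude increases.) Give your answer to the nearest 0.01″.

sin φ = 0.160036, cos φ = 0.987111, sin λ = -0.187278, cos λ = 0.982307.
North component: ΔN = −sin φ cos λ·ΔX − sin φ sin λ·ΔY + cos φ·ΔZ = −(0.160036)(0.982307)(-157.1) − (0.160036)(-0.187278)(-286.6) + (0.987111)(599.5) = 607.88 m.
1° of latitude spans πR/180 = 111195 m, so Δφ = 607.88 / 111195 × 3600 = 19.680″.

Δφ = 19.68″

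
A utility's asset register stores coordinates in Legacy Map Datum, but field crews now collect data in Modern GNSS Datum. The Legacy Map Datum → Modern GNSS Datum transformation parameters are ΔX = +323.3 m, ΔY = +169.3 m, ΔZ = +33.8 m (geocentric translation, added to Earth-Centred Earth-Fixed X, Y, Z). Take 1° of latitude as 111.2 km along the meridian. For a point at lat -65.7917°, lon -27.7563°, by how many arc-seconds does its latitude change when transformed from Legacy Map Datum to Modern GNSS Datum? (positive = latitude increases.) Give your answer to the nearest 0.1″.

Δφ = 6.6″

sin φ = -0.912061, cos φ = 0.410055, sin λ = -0.465712, cos λ = 0.884936.
North component: ΔN = −sin φ cos λ·ΔX − sin φ sin λ·ΔY + cos φ·ΔZ = −(-0.912061)(0.884936)(323.3) − (-0.912061)(-0.465712)(169.3) + (0.410055)(33.8) = 202.89 m.
1° of latitude spans 111200 m, so Δφ = 202.89 / 111200 × 3600 = 6.568″.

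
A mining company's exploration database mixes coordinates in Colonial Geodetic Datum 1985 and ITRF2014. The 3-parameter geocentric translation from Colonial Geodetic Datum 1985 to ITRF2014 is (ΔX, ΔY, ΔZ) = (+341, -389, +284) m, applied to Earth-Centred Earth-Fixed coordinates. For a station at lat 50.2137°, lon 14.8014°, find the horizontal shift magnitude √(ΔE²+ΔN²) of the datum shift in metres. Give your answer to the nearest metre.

463 m

The local east axis at (φ, λ) is (−sin λ, cos λ, 0), so ΔE = −sin(14.8014°)·341 + cos(14.8014°)·(-389) = -463.21 m.
The local north axis is (−sin φ cos λ, −sin φ sin λ, cos φ), giving ΔN = -253.342 + 76.365 + 181.739 = 4.76 m.
Horizontal magnitude = √(ΔE² + ΔN²) = √((-463.21)² + 4.76²) = 463.23 m.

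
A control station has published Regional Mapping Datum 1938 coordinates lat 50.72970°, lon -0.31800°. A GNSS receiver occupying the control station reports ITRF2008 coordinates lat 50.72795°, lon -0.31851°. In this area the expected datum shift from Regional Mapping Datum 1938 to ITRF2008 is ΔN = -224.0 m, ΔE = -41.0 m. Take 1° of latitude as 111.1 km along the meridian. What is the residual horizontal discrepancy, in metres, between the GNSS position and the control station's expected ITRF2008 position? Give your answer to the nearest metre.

Observed coordinate differences: Δφ = -0.00175°, Δλ = -0.00051°.
Converting to metres (1° lat = 111100 m, cos φ = 0.632980): observed ΔN = -194.4 m, observed ΔE = -35.9 m.
Subtracting the expected shift leaves a residual of -194.4 − (-224.0) = 29.6 m north and -35.9 − (-41.0) = 5.1 m east.
Residual distance = √(29.6² + 5.1²) = 30.0 m.

30 m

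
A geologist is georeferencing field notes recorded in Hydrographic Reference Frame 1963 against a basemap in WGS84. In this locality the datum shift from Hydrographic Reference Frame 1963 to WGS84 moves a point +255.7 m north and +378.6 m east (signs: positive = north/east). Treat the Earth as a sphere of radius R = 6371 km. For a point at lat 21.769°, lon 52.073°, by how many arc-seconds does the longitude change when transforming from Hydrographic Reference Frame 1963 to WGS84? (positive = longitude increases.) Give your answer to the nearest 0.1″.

Δλ = 13.2″

At latitude 21.769°, cos φ = 0.928687.
One radian of longitude at latitude φ spans R cos φ, so Δλ = ΔE / (R cos φ) = 378.6 / (6371000 × 0.928687) = 6.3989e-05 rad = 13.199″.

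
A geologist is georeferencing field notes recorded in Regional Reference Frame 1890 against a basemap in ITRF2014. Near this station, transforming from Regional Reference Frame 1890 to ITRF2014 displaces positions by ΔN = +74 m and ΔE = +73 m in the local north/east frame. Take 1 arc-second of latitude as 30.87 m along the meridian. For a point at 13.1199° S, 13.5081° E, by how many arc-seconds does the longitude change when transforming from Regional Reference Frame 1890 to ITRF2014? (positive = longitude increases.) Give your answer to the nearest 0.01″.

Δλ = 2.43″

At latitude -13.1199°, cos φ = 0.973897.
1″ of longitude at this latitude = 30.87 × cos φ = 30.0642 m, so Δλ = 73.0 / 30.0642 = 2.428″.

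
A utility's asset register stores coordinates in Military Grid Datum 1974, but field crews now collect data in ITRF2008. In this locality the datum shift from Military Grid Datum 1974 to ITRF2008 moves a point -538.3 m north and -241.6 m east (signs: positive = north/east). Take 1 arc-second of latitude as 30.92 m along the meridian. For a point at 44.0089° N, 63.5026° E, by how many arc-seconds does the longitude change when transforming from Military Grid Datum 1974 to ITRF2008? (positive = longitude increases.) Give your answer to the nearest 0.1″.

Δλ = -10.9″

At latitude 44.0089°, cos φ = 0.719232.
1″ of longitude at this latitude = 30.92 × cos φ = 22.2386 m, so Δλ = -241.6 / 22.2386 = -10.864″.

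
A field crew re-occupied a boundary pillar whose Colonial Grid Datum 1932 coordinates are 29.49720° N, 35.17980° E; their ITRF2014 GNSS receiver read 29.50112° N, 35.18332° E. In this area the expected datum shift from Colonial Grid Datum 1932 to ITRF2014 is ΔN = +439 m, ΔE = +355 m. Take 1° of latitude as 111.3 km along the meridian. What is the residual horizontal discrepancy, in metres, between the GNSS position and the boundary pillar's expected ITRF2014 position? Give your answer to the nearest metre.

Observed coordinate differences: Δφ = +0.00392°, Δλ = +0.00352°.
Converting to metres (1° lat = 111300 m, cos φ = 0.870380): observed ΔN = 436.3 m, observed ΔE = 341.0 m.
Subtracting the expected shift leaves a residual of 436.3 − (439) = -2.7 m north and 341.0 − (355) = -14.0 m east.
Residual distance = √((-2.7)² + (-14.0)²) = 14.3 m.

14 m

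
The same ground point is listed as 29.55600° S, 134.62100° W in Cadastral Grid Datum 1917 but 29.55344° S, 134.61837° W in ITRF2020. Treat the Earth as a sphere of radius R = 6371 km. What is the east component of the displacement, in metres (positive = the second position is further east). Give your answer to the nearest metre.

Δφ = -29.55344° − -29.55600° = +0.00256°; Δλ = -134.61837° − -134.62100° = +0.00263°.
1° along a meridian = πR/180 = 111195 m.
ΔN = Δφ × 111195 = 284.7 m; ΔE = Δλ × 111195 × cos(-29.55600°) = +0.00263 × 111195 × 0.869874 = 254.4 m.

ΔE = 254 m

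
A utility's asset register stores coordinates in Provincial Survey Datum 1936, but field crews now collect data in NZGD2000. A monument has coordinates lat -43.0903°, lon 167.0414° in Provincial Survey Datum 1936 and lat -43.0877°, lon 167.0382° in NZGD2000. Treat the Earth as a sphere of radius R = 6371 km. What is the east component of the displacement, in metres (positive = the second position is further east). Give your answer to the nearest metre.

Δφ = -43.0877° − -43.0903° = +0.0026°; Δλ = 167.0382° − 167.0414° = -0.0032°.
1° along a meridian = πR/180 = 111195 m.
ΔN = Δφ × 111195 = 289.1 m; ΔE = Δλ × 111195 × cos(-43.0903°) = -0.0032 × 111195 × 0.730278 = -259.9 m.

ΔE = -260 m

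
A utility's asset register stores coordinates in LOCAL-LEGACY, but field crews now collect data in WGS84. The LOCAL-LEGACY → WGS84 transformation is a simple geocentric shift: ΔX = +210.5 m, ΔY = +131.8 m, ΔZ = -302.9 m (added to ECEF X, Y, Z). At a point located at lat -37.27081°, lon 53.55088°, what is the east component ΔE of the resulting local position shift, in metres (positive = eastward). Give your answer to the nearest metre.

ΔE = -91 m

The local east axis at (φ, λ) is (−sin λ, cos λ, 0), so ΔE = −sin(53.55088°)·210.5 + cos(53.55088°)·131.8 = -91.02 m.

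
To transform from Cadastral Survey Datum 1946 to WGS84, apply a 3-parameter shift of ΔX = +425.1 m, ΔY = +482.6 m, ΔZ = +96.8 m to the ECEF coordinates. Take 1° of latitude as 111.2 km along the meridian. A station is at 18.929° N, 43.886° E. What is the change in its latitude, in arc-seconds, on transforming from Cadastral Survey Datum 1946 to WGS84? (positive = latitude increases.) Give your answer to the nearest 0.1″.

Δφ = -3.8″

sin φ = 0.324396, cos φ = 0.945921, sin λ = 0.693226, cos λ = 0.720721.
North component: ΔN = −sin φ cos λ·ΔX − sin φ sin λ·ΔY + cos φ·ΔZ = −(0.324396)(0.720721)(425.1) − (0.324396)(0.693226)(482.6) + (0.945921)(96.8) = -116.35 m.
1° of latitude spans 111200 m, so Δφ = -116.35 / 111200 × 3600 = -3.767″.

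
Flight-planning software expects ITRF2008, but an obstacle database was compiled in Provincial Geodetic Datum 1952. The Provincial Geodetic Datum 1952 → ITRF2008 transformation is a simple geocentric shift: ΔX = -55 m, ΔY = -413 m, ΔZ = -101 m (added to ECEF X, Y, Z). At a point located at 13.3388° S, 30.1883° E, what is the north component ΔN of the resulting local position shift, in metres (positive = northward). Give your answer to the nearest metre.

At φ = -13.3388°, λ = 30.1883°: sin φ = -0.230709, cos φ = 0.973023, sin λ = 0.502843, cos λ = 0.864378.
ΔN = −sin φ cos λ·ΔX − sin φ sin λ·ΔY + cos φ·ΔZ = −(-0.230709)(0.864378)(-55) − (-0.230709)(0.502843)(-413) + (0.973023)(-101) = -157.16 m.

ΔN = -157 m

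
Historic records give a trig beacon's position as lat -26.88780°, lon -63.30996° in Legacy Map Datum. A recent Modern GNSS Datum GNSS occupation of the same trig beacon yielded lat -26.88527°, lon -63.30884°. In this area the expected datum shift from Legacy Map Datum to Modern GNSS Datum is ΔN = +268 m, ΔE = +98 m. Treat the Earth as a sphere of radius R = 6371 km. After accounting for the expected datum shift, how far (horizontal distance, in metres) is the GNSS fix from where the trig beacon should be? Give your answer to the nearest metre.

Observed coordinate differences: Δφ = +0.00253°, Δλ = +0.00112°.
Converting to metres (1° lat = 111195 m, cos φ = 0.891894): observed ΔN = 281.3 m, observed ΔE = 111.1 m.
Subtracting the expected shift leaves a residual of 281.3 − (268) = 13.3 m north and 111.1 − (98) = 13.1 m east.
Residual distance = √(13.3² + 13.1²) = 18.7 m.

19 m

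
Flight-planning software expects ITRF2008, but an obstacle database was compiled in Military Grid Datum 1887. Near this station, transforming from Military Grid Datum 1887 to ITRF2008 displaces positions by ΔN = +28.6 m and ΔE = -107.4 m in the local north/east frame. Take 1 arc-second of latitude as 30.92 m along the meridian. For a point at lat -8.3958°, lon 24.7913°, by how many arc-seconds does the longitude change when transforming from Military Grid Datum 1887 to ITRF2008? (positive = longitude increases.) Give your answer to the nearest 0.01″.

Δλ = -3.51″

At latitude -8.3958°, cos φ = 0.989283.
1″ of longitude at this latitude = 30.92 × cos φ = 30.5886 m, so Δλ = -107.4 / 30.5886 = -3.511″.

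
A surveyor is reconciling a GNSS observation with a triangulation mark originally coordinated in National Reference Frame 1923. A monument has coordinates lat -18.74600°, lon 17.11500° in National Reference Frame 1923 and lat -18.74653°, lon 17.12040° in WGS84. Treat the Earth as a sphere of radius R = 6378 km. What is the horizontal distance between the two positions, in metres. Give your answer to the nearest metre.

572 m

Δφ = -18.74653° − -18.74600° = -0.00053°; Δλ = 17.12040° − 17.11500° = +0.00540°.
1° along a meridian = πR/180 = 111317 m.
ΔN = Δφ × 111317 = -59.0 m; ΔE = Δλ × 111317 × cos(-18.74600°) = +0.00540 × 111317 × 0.946953 = 569.2 m.
Distance = √(ΔE² + ΔN²) = √(569.2² + (-59.0)²) = 572.3 m.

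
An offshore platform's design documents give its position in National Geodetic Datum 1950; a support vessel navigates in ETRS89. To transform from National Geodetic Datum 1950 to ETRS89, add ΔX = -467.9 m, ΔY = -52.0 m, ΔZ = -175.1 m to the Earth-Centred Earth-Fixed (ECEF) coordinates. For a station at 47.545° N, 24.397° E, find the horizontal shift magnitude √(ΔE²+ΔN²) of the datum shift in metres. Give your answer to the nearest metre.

257 m

At φ = 47.545°, λ = 24.397°: sin φ = 0.737808, cos φ = 0.675011, sin λ = 0.413057, cos λ = 0.910705.
ΔE = −sin λ·ΔX + cos λ·ΔY = −(0.413057)·(-467.9) + (0.910705)·(-52.0) = 145.91 m.
ΔN = −sin φ cos λ·ΔX − sin φ sin λ·ΔY + cos φ·ΔZ = −(0.737808)(0.910705)(-467.9) − (0.737808)(0.413057)(-52.0) + (0.675011)(-175.1) = 212.05 m.
Horizontal magnitude = √(ΔE² + ΔN²) = √(145.91² + 212.05²) = 257.40 m.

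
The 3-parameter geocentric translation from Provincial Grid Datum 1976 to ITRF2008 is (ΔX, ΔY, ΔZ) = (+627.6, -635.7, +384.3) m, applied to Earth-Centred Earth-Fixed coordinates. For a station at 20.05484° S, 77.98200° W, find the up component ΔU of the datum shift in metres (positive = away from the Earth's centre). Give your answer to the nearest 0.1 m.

At φ = -20.05484°, λ = -77.98200°: sin φ = -0.342919, cos φ = 0.939365, sin λ = -0.978082, cos λ = 0.208219.
ΔU = cos φ cos λ·ΔX + cos φ sin λ·ΔY + sin φ·ΔZ = (0.939365)(0.208219)(627.6) + (0.939365)(-0.978082)(-635.7) + (-0.342919)(384.3) = 575.04 m.

ΔU = 575.0 m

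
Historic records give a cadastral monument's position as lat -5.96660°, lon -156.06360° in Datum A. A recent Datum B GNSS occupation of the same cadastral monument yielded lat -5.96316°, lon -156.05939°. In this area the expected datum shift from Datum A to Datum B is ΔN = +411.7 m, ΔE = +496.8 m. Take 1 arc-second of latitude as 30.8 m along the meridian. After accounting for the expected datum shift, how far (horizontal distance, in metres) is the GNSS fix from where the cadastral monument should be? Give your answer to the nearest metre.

44 m

Observed coordinate differences: Δφ = +0.00344°, Δλ = +0.00421°.
Converting to metres (1° lat = 110880 m, cos φ = 0.994583): observed ΔN = 381.4 m, observed ΔE = 464.3 m.
Subtracting the expected shift leaves a residual of 381.4 − (411.7) = -30.3 m north and 464.3 − (496.8) = -32.5 m east.
Residual distance = √((-30.3)² + (-32.5)²) = 44.4 m.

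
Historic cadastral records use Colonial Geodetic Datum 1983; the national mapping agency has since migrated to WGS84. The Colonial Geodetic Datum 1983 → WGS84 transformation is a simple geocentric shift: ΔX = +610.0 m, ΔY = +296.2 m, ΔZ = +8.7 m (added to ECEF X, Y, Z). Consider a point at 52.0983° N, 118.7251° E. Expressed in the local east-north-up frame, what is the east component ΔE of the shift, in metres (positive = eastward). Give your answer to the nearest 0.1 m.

ΔE = -677.3 m

The local east axis at (φ, λ) is (−sin λ, cos λ, 0), so ΔE = −sin(118.7251°)·610.0 + cos(118.7251°)·296.2 = -677.29 m.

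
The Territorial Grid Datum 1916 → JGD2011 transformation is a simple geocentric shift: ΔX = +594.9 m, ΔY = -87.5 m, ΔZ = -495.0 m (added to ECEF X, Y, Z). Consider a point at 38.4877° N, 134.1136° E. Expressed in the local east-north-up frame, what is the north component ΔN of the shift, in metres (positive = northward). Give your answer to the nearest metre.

At φ = 38.4877°, λ = 134.1136°: sin φ = 0.622347, cos φ = 0.782742, sin λ = 0.717961, cos λ = -0.696083.
ΔN = −sin φ cos λ·ΔX − sin φ sin λ·ΔY + cos φ·ΔZ = −(0.622347)(-0.696083)(594.9) − (0.622347)(0.717961)(-87.5) + (0.782742)(-495.0) = -90.65 m.

ΔN = -91 m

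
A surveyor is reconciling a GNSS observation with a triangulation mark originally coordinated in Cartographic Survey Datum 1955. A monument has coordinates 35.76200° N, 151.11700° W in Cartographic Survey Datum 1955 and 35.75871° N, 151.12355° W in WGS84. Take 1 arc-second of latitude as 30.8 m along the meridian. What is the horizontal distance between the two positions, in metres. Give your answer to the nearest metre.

693 m

Δφ = 35.75871° − 35.76200° = -0.00329°; Δλ = -151.12355° − -151.11700° = -0.00655°.
1° of latitude = 3600 × 30.80 = 110880 m.
ΔN = Δφ × 110880 = -364.8 m; ΔE = Δλ × 110880 × cos(35.76200°) = -0.00655 × 110880 × 0.811452 = -589.3 m.
Distance = √(ΔE² + ΔN²) = √((-589.3)² + (-364.8)²) = 693.1 m.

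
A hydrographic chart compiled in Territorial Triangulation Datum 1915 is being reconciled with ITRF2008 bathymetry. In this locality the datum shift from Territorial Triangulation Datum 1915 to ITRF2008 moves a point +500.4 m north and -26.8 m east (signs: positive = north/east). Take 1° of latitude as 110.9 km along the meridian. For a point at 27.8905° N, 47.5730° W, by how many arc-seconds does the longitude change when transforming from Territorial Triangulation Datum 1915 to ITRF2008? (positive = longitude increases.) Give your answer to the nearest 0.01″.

Δλ = -0.98″

At latitude 27.8905°, cos φ = 0.883843.
1° of longitude at this latitude = 110.9 × cos φ = 98.02 km, so Δλ = -26.8 / 98018.2 = -0.0002734° = -0.984″.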